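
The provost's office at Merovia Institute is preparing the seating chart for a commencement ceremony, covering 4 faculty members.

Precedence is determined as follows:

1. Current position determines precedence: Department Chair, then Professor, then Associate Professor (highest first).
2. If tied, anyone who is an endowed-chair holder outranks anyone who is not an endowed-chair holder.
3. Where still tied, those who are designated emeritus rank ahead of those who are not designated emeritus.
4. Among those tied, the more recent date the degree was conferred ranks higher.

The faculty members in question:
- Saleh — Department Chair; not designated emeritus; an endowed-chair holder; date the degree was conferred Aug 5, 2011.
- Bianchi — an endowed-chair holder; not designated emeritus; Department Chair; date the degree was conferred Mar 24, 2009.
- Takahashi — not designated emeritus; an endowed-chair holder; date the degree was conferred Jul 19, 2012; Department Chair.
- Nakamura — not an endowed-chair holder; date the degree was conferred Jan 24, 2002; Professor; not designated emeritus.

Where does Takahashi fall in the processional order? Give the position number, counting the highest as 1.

By current position: Takahashi, Saleh and Bianchi (Department Chair); then Nakamura (Professor).
Takahashi, Saleh and Bianchi are each an endowed-chair holder, so the next rule applies.
Takahashi, Saleh and Bianchi are each not designated emeritus, so the next rule applies.
Among Takahashi, Saleh and Bianchi, by date the degree was conferred (later first): Takahashi (Jul 19, 2012) before Saleh (Aug 5, 2011) before Bianchi (Mar 24, 2009).
Order: Takahashi, Saleh, Bianchi, Nakamura. So position 1.

1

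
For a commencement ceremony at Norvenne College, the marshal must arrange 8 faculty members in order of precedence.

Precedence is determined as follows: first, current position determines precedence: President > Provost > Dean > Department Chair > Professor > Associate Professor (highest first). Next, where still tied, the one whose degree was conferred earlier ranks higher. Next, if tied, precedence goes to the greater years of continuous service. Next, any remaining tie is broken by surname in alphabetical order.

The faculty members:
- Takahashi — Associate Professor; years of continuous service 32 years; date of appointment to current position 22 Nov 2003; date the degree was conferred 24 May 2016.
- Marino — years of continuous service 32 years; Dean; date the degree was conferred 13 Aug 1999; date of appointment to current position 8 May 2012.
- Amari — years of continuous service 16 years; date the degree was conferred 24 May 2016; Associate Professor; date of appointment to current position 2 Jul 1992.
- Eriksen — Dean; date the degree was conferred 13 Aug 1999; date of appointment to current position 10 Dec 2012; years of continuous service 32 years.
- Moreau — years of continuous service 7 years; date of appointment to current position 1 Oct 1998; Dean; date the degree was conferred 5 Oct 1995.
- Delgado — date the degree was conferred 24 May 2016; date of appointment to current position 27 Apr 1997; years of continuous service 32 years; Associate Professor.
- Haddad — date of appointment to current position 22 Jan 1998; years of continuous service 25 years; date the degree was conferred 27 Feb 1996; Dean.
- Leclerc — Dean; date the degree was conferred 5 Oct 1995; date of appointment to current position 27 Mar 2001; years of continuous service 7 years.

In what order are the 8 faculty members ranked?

Leclerc, Moreau, Haddad, Eriksen, Marino, Delgado, Takahashi, Amari

By current position: Leclerc, Moreau, Haddad, Eriksen and Marino (Dean); then Delgado, Takahashi and Amari (Associate Professor).
Among Leclerc, Moreau, Haddad, Eriksen and Marino, by date the degree was conferred (earlier first): Leclerc and Moreau (5 Oct 1995) before Haddad (27 Feb 1996) before Eriksen and Marino (13 Aug 1999).
Leclerc and Moreau both have years of continuous service 7 years, so the next rule applies.
Among Leclerc and Moreau, alphabetically by surname: Leclerc before Moreau.
Eriksen and Marino both have years of continuous service 32 years, so the next rule applies.
Among Eriksen and Marino, alphabetically by surname: Eriksen before Marino.
Delgado, Takahashi and Amari all have date the degree was conferred 24 May 2016, so the next rule applies.
Among Delgado, Takahashi and Amari, by years of continuous service (higher first): Delgado and Takahashi (32 years) before Amari (16 years).
Among Delgado and Takahashi, alphabetically by surname: Delgado before Takahashi.
Full order: Leclerc, Moreau, Haddad, Eriksen, Marino, Delgado, Takahashi, Amari.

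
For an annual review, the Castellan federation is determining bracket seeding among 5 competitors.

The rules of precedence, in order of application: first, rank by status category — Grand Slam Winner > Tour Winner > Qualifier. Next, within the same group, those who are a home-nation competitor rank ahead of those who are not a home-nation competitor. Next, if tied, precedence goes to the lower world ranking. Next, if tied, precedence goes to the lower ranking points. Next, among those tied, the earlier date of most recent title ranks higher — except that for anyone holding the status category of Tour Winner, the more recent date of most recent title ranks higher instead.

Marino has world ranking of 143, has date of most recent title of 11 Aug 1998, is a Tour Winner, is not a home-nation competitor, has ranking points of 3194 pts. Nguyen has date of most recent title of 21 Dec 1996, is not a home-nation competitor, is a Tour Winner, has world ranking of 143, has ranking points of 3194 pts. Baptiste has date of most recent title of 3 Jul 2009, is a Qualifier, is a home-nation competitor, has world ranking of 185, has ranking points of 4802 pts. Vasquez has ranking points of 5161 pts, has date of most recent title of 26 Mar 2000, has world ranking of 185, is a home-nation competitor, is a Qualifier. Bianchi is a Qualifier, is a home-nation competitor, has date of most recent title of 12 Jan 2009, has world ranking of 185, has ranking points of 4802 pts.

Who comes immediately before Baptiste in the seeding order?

By status category: Marino and Nguyen (Tour Winner); then Bianchi, Baptiste and Vasquez (Qualifier).
Marino and Nguyen are each not a home-nation competitor, so the next rule applies.
Marino and Nguyen both have world ranking 143, so the next rule applies.
Marino and Nguyen both have ranking points 3194 pts, so the next rule applies.
Among Marino and Nguyen, by date of most recent title (later first) (reversed rule for this group): Marino (11 Aug 1998) before Nguyen (21 Dec 1996).
Bianchi, Baptiste and Vasquez are each a home-nation competitor, so the next rule applies.
Bianchi, Baptiste and Vasquez all have world ranking 185, so the next rule applies.
Among Bianchi, Baptiste and Vasquez, by ranking points (lower first): Bianchi and Baptiste (4802 pts) before Vasquez (5161 pts).
Among Bianchi and Baptiste, by date of most recent title (earlier first): Bianchi (12 Jan 2009) before Baptiste (3 Jul 2009).
Order: Marino, Nguyen, Bianchi, Baptiste, Vasquez.

Bianchi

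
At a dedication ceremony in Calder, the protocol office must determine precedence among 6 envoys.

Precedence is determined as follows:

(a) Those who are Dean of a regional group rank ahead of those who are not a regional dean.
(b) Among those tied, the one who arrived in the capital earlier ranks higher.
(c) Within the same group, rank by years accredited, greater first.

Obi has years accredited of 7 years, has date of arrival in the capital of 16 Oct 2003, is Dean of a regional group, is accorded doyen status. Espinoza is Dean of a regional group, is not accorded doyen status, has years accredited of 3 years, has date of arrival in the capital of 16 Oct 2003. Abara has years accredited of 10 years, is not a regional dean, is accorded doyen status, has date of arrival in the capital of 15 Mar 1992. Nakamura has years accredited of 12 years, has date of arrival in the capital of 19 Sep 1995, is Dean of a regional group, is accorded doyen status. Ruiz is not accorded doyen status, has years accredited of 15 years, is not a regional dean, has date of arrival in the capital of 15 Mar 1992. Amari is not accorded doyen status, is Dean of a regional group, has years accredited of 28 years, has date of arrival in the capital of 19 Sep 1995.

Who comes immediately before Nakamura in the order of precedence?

By the first rule: Amari, Nakamura, Obi and Espinoza (each Dean of a regional group); then Ruiz and Abara (both not a regional dean).
Among Amari, Nakamura, Obi and Espinoza, by date of arrival in the capital (earlier first): Amari and Nakamura (19 Sep 1995) before Obi and Espinoza (16 Oct 2003).
Among Amari and Nakamura, by years accredited (higher first): Amari (28 years) before Nakamura (12 years).
Among Obi and Espinoza, by years accredited (higher first): Obi (7 years) before Espinoza (3 years).
Ruiz and Abara both have date of arrival in the capital 15 Mar 1992, so the next rule applies.
Among Ruiz and Abara, by years accredited (higher first): Ruiz (15 years) before Abara (10 years).
Order: Amari, Nakamura, Obi, Espinoza, Ruiz, Abara.

Amari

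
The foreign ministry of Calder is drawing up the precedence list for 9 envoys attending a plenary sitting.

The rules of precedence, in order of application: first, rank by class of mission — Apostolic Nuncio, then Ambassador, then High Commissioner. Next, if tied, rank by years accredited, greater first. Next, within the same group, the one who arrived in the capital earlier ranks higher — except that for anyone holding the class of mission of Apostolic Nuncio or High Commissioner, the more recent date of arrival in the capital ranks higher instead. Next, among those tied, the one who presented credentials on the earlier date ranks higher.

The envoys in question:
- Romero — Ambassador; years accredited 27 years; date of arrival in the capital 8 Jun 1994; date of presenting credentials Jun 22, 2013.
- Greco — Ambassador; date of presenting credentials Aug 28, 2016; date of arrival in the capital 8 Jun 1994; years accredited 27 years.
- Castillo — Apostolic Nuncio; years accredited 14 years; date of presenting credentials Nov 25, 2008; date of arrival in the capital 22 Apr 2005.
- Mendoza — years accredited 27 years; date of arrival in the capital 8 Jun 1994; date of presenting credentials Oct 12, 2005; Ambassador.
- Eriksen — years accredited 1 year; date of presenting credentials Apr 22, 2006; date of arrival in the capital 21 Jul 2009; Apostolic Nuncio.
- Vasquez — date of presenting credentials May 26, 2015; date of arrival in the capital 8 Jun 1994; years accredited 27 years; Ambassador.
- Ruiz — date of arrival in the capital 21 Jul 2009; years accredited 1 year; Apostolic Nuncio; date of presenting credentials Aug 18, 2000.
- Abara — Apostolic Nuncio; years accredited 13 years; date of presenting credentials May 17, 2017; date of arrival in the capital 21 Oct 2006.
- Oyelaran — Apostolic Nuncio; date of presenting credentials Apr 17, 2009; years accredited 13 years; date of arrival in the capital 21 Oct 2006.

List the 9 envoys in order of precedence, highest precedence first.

By class of mission: Castillo, Oyelaran, Abara, Ruiz and Eriksen (Apostolic Nuncio); then Mendoza, Romero, Vasquez and Greco (Ambassador).
Among Castillo, Oyelaran, Abara, Ruiz and Eriksen, by years accredited (higher first): Castillo (14 years) before Oyelaran and Abara (13 years) before Ruiz and Eriksen (1 year).
Oyelaran and Abara both have date of arrival in the capital 21 Oct 2006, so the next rule applies.
Among Oyelaran and Abara, by date of presenting credentials (earlier first): Oyelaran (Apr 17, 2009) before Abara (May 17, 2017).
Ruiz and Eriksen both have date of arrival in the capital 21 Jul 2009, so the next rule applies.
Among Ruiz and Eriksen, by date of presenting credentials (earlier first): Ruiz (Aug 18, 2000) before Eriksen (Apr 22, 2006).
Mendoza, Romero, Vasquez and Greco all have years accredited 27 years, so the next rule applies.
Mendoza, Romero, Vasquez and Greco all have date of arrival in the capital 8 Jun 1994, so the next rule applies.
Among Mendoza, Romero, Vasquez and Greco, by date of presenting credentials (earlier first): Mendoza (Oct 12, 2005) before Romero (Jun 22, 2013) before Vasquez (May 26, 2015) before Greco (Aug 28, 2016).
Full order: Castillo, Oyelaran, Abara, Ruiz, Eriksen, Mendoza, Romero, Vasquez, Greco.

Castillo, Oyelaran, Abara, Ruiz, Eriksen, Mendoza, Romero, Vasquez, Greco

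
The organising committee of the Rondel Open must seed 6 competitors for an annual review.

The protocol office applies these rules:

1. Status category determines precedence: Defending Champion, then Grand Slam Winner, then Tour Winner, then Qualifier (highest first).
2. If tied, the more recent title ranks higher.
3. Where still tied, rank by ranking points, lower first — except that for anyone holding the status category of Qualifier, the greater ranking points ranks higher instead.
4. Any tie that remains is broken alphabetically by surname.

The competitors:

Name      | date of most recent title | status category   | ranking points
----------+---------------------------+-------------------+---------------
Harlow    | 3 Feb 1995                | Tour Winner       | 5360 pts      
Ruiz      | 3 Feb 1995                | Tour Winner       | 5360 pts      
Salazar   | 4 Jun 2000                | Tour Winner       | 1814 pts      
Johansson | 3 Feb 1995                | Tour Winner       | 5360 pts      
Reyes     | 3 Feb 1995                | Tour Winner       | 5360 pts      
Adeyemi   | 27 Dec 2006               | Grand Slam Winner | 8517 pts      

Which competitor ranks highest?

Adeyemi

By status category: Adeyemi (Grand Slam Winner); then Salazar, Harlow, Johansson, Reyes and Ruiz (Tour Winner).
Among Salazar, Harlow, Johansson, Reyes and Ruiz, by date of most recent title (later first): Salazar (4 Jun 2000) before Harlow, Johansson, Reyes and Ruiz (3 Feb 1995).
Harlow, Johansson, Reyes and Ruiz all have ranking points 5360 pts, so the next rule applies.
Among Harlow, Johansson, Reyes and Ruiz, alphabetically by surname: Harlow before Johansson before Reyes before Ruiz.
Order: Adeyemi, Salazar, Harlow, Johansson, Reyes, Ruiz.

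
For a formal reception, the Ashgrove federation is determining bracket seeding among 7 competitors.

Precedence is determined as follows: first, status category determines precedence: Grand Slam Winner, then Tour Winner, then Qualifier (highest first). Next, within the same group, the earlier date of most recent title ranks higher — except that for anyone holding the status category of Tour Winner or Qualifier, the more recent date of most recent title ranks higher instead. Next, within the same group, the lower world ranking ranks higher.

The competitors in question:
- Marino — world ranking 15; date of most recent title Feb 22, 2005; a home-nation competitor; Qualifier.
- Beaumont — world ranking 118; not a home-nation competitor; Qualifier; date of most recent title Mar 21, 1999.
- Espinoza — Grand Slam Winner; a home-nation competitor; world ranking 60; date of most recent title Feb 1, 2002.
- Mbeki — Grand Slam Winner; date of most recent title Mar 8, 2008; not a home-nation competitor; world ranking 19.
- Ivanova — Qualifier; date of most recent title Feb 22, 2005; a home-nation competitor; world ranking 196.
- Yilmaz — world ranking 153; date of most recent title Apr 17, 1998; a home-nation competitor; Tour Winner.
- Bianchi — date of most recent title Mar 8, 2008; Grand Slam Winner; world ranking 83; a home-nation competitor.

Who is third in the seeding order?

Bianchi

By status category: Espinoza, Mbeki and Bianchi (Grand Slam Winner); then Yilmaz (Tour Winner); then Marino, Ivanova and Beaumont (Qualifier).
Among Espinoza, Mbeki and Bianchi, by date of most recent title (earlier first): Espinoza (Feb 1, 2002) before Mbeki and Bianchi (Mar 8, 2008).
Among Mbeki and Bianchi, by world ranking (lower first): Mbeki (19) before Bianchi (83).
Among Marino, Ivanova and Beaumont, by date of most recent title (later first) (reversed rule for this group): Marino and Ivanova (Feb 22, 2005) before Beaumont (Mar 21, 1999).
Among Marino and Ivanova, by world ranking (lower first): Marino (15) before Ivanova (196).
Order: Espinoza, Mbeki, Bianchi, Yilmaz, Marino, Ivanova, Beaumont.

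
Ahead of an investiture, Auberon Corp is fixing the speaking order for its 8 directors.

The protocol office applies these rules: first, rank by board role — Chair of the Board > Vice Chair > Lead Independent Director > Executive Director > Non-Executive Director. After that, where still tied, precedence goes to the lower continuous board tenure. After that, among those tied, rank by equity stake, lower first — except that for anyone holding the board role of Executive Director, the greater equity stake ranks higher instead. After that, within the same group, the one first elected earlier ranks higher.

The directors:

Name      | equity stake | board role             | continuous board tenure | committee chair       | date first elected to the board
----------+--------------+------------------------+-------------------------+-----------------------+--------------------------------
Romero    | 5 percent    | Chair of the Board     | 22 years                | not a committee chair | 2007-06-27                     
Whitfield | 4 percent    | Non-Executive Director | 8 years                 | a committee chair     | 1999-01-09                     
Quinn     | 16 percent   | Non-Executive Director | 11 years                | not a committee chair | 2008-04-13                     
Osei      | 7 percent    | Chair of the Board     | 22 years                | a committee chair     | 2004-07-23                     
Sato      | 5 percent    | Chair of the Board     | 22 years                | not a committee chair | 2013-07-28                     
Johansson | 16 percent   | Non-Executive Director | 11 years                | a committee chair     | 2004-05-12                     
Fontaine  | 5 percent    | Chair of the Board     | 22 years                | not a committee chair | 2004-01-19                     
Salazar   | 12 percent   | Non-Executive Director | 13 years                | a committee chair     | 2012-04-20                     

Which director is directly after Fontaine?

By board role: Fontaine, Romero, Sato and Osei (Chair of the Board); then Whitfield, Johansson, Quinn and Salazar (Non-Executive Director).
Fontaine, Romero, Sato and Osei all have continuous board tenure 22 years, so the next rule applies.
Among Fontaine, Romero, Sato and Osei, by equity stake (lower first): Fontaine, Romero and Sato (5 percent) before Osei (7 percent).
Among Fontaine, Romero and Sato, by date first elected to the board (earlier first): Fontaine (2004-01-19) before Romero (2007-06-27) before Sato (2013-07-28).
Among Whitfield, Johansson, Quinn and Salazar, by continuous board tenure (lower first): Whitfield (8 years) before Johansson and Quinn (11 years) before Salazar (13 years).
Johansson and Quinn both have equity stake 16 percent, so the next rule applies.
Among Johansson and Quinn, by date first elected to the board (earlier first): Johansson (2004-05-12) before Quinn (2008-04-13).
Order: Fontaine, Romero, Sato, Osei, Whitfield, Johansson, Quinn, Salazar.

Romero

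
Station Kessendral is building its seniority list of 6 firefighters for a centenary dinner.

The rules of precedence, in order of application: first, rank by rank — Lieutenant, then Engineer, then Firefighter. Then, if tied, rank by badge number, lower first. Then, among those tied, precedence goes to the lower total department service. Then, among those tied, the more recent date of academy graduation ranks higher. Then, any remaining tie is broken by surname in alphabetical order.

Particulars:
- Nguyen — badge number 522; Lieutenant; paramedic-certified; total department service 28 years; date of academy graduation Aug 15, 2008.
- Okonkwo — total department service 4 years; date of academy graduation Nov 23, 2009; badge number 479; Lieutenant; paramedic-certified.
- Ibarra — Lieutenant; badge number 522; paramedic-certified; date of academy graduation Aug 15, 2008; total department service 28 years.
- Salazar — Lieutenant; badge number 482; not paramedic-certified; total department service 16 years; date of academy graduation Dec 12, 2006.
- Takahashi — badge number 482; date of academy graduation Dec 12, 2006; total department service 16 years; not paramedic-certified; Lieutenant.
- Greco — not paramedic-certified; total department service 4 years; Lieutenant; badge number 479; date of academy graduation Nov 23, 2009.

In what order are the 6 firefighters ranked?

Greco, Okonkwo, Salazar, Takahashi, Ibarra, Nguyen

By rank: Greco, Okonkwo, Salazar, Takahashi, Ibarra and Nguyen (Lieutenant).
Among Greco, Okonkwo, Salazar, Takahashi, Ibarra and Nguyen, by badge number (lower first): Greco and Okonkwo (479) before Salazar and Takahashi (482) before Ibarra and Nguyen (522).
Greco and Okonkwo both have total department service 4 years, so the next rule applies.
Greco and Okonkwo both have date of academy graduation Nov 23, 2009, so the next rule applies.
Among Greco and Okonkwo, alphabetically by surname: Greco before Okonkwo.
Salazar and Takahashi both have total department service 16 years, so the next rule applies.
Salazar and Takahashi both have date of academy graduation Dec 12, 2006, so the next rule applies.
Among Salazar and Takahashi, alphabetically by surname: Salazar before Takahashi.
Ibarra and Nguyen both have total department service 28 years, so the next rule applies.
Ibarra and Nguyen both have date of academy graduation Aug 15, 2008, so the next rule applies.
Among Ibarra and Nguyen, alphabetically by surname: Ibarra before Nguyen.
Full order: Greco, Okonkwo, Salazar, Takahashi, Ibarra, Nguyen.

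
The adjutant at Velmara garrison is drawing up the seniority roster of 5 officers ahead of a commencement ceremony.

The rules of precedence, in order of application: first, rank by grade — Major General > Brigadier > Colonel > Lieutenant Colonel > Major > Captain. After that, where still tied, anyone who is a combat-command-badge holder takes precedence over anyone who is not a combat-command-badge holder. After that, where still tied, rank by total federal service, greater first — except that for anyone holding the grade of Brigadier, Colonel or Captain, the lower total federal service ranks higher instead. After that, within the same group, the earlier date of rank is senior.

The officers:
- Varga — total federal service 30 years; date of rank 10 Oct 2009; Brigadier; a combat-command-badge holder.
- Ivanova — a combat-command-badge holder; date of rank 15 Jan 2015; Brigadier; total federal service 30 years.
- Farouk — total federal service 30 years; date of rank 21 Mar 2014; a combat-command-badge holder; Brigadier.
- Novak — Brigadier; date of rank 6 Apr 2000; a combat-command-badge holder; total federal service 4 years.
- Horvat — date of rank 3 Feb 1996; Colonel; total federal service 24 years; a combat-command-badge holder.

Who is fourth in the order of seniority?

Ivanova

By grade: Novak, Varga, Farouk and Ivanova (Brigadier); then Horvat (Colonel).
Novak, Varga, Farouk and Ivanova are each a combat-command-badge holder, so the next rule applies.
Among Novak, Varga, Farouk and Ivanova, by total federal service (lower first) (reversed rule for this group): Novak (4 years) before Varga, Farouk and Ivanova (30 years).
Among Varga, Farouk and Ivanova, by date of rank (earlier first): Varga (10 Oct 2009) before Farouk (21 Mar 2014) before Ivanova (15 Jan 2015).
Order: Novak, Varga, Farouk, Ivanova, Horvat.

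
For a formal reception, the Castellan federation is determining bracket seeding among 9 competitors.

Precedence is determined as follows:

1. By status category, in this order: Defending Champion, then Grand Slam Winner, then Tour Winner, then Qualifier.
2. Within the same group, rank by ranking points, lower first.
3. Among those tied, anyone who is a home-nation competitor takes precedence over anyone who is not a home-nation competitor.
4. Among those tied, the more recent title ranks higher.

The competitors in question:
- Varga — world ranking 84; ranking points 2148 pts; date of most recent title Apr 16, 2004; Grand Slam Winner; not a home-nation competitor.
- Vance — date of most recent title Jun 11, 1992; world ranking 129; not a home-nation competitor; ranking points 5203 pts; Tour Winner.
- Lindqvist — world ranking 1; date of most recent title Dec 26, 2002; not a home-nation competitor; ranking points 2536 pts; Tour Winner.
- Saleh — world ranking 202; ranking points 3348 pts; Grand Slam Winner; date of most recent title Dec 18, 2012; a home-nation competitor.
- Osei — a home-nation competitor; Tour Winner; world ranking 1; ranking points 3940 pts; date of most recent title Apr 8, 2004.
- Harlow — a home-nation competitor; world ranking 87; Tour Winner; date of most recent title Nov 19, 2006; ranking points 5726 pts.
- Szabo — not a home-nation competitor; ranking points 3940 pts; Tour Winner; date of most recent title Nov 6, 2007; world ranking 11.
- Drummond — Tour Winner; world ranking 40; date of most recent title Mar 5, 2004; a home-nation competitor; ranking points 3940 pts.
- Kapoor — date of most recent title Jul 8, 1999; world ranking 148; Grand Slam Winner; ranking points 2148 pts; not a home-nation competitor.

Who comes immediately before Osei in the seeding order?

By status category: Varga, Kapoor and Saleh (Grand Slam Winner); then Lindqvist, Osei, Drummond, Szabo, Vance and Harlow (Tour Winner).
Among Varga, Kapoor and Saleh, by ranking points (lower first): Varga and Kapoor (2148 pts) before Saleh (3348 pts).
Varga and Kapoor are each not a home-nation competitor, so the next rule applies.
Among Varga and Kapoor, by date of most recent title (later first): Varga (Apr 16, 2004) before Kapoor (Jul 8, 1999).
Among Lindqvist, Osei, Drummond, Szabo, Vance and Harlow, by ranking points (lower first): Lindqvist (2536 pts) before Osei, Drummond and Szabo (3940 pts) before Vance (5203 pts) before Harlow (5726 pts).
Among Osei, Drummond and Szabo, a home-nation competitor before not a home-nation competitor: Osei and Drummond (a home-nation competitor) before Szabo (not a home-nation competitor).
Among Osei and Drummond, by date of most recent title (later first): Osei (Apr 8, 2004) before Drummond (Mar 5, 2004).
Order: Varga, Kapoor, Saleh, Lindqvist, Osei, Drummond, Szabo, Vance, Harlow.

Lindqvist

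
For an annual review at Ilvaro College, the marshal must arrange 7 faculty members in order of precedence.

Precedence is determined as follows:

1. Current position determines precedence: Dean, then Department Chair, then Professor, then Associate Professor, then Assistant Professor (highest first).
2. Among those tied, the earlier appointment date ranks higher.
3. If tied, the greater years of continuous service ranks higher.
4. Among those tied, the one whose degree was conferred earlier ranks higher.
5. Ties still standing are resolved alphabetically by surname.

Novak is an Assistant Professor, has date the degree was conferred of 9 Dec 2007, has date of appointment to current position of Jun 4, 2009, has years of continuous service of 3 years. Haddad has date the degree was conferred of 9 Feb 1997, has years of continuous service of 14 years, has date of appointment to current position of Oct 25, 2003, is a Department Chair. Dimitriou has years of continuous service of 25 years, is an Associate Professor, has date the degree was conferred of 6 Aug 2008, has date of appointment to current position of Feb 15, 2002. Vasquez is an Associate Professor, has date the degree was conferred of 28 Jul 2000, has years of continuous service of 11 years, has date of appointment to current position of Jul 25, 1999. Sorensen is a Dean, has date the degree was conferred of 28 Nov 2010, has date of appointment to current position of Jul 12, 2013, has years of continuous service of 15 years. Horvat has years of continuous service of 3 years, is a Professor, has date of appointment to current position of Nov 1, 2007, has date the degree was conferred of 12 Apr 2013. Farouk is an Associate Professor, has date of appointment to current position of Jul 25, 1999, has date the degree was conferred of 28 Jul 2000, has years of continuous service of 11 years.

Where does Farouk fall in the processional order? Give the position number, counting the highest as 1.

4

By current position: Sorensen (Dean); then Haddad (Department Chair); then Horvat (Professor); then Farouk, Vasquez and Dimitriou (Associate Professor); then Novak (Assistant Professor).
Among Farouk, Vasquez and Dimitriou, by date of appointment to current position (earlier first): Farouk and Vasquez (Jul 25, 1999) before Dimitriou (Feb 15, 2002).
Farouk and Vasquez both have years of continuous service 11 years, so the next rule applies.
Farouk and Vasquez both have date the degree was conferred 28 Jul 2000, so the next rule applies.
Among Farouk and Vasquez, alphabetically by surname: Farouk before Vasquez.
Order: Sorensen, Haddad, Horvat, Farouk, Vasquez, Dimitriou, Novak. So position 4.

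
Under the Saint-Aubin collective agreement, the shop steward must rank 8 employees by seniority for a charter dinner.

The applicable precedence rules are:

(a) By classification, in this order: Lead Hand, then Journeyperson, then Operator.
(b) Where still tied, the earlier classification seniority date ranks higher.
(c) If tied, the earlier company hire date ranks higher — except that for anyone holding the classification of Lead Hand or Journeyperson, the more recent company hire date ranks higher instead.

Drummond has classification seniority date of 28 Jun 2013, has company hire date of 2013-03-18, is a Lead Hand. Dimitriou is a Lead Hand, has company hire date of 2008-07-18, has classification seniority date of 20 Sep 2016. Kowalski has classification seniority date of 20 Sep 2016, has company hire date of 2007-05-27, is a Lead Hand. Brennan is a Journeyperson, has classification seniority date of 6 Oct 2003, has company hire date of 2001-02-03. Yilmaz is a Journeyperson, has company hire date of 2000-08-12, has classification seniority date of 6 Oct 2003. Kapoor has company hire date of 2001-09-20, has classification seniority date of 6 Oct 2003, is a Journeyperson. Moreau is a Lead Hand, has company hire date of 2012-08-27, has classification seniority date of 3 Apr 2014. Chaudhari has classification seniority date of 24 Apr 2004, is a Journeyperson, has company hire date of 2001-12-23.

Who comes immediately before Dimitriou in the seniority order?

Moreau

By classification: Drummond, Moreau, Dimitriou and Kowalski (Lead Hand); then Kapoor, Brennan, Yilmaz and Chaudhari (Journeyperson).
Among Drummond, Moreau, Dimitriou and Kowalski, by classification seniority date (earlier first): Drummond (28 Jun 2013) before Moreau (3 Apr 2014) before Dimitriou and Kowalski (20 Sep 2016).
Among Dimitriou and Kowalski, by company hire date (later first) (reversed rule for this group): Dimitriou (2008-07-18) before Kowalski (2007-05-27).
Among Kapoor, Brennan, Yilmaz and Chaudhari, by classification seniority date (earlier first): Kapoor, Brennan and Yilmaz (6 Oct 2003) before Chaudhari (24 Apr 2004).
Among Kapoor, Brennan and Yilmaz, by company hire date (later first) (reversed rule for this group): Kapoor (2001-09-20) before Brennan (2001-02-03) before Yilmaz (2000-08-12).
Order: Drummond, Moreau, Dimitriou, Kowalski, Kapoor, Brennan, Yilmaz, Chaudhari.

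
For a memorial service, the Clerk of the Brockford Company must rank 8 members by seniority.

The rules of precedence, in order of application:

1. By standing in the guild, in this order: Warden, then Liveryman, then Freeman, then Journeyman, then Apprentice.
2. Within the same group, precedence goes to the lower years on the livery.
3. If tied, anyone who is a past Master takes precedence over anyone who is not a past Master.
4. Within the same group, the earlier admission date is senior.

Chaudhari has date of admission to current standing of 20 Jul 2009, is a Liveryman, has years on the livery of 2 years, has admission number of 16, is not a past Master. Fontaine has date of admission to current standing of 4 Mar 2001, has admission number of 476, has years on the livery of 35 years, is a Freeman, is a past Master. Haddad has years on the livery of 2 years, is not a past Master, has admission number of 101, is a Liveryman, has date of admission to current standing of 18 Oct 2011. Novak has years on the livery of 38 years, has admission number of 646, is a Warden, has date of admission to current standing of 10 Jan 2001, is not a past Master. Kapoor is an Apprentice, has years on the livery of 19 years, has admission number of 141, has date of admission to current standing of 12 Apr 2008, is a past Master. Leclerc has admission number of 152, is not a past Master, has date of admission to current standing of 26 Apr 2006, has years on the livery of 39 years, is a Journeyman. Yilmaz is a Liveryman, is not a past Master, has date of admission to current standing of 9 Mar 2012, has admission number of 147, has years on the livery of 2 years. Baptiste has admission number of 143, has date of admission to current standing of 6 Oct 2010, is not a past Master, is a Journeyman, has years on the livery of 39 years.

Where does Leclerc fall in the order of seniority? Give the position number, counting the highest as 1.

6

By standing in the guild: Novak (Warden); then Chaudhari, Haddad and Yilmaz (Liveryman); then Fontaine (Freeman); then Leclerc and Baptiste (Journeyman); then Kapoor (Apprentice).
Chaudhari, Haddad and Yilmaz all have years on the livery 2 years, so the next rule applies.
Chaudhari, Haddad and Yilmaz are each not a past Master, so the next rule applies.
Among Chaudhari, Haddad and Yilmaz, by date of admission to current standing (earlier first): Chaudhari (20 Jul 2009) before Haddad (18 Oct 2011) before Yilmaz (9 Mar 2012).
Leclerc and Baptiste both have years on the livery 39 years, so the next rule applies.
Leclerc and Baptiste are each not a past Master, so the next rule applies.
Among Leclerc and Baptiste, by date of admission to current standing (earlier first): Leclerc (26 Apr 2006) before Baptiste (6 Oct 2010).
Order: Novak, Chaudhari, Haddad, Yilmaz, Fontaine, Leclerc, Baptiste, Kapoor. So position 6.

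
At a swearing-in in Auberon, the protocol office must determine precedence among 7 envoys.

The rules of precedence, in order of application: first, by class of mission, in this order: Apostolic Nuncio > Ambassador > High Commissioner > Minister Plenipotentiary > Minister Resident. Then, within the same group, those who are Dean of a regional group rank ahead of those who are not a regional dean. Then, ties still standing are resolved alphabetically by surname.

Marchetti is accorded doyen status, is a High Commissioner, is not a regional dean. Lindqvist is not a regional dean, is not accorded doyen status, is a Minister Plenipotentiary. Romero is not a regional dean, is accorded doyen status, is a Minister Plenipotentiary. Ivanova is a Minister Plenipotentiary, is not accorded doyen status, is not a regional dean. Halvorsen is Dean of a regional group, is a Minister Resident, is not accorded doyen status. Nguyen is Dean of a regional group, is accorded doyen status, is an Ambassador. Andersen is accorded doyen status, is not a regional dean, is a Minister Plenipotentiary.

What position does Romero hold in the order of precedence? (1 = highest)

6

By class of mission: Nguyen (Ambassador); then Marchetti (High Commissioner); then Andersen, Ivanova, Lindqvist and Romero (Minister Plenipotentiary); then Halvorsen (Minister Resident).
Andersen, Ivanova, Lindqvist and Romero are each not a regional dean, so the next rule applies.
Among Andersen, Ivanova, Lindqvist and Romero, alphabetically by surname: Andersen before Ivanova before Lindqvist before Romero.
Order: Nguyen, Marchetti, Andersen, Ivanova, Lindqvist, Romero, Halvorsen. So position 6.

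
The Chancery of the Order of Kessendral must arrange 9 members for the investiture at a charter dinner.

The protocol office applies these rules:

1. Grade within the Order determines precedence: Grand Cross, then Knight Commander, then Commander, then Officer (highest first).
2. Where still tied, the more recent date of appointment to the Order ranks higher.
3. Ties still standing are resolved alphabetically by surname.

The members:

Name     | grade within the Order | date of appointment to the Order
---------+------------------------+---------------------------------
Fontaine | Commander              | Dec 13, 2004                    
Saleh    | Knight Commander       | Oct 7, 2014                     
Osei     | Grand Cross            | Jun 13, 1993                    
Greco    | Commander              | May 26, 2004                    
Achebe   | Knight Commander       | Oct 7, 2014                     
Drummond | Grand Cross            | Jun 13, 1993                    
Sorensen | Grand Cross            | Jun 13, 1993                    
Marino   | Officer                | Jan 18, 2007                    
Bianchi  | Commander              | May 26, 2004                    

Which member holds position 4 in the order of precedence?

By grade within the Order: Drummond, Osei and Sorensen (Grand Cross); then Achebe and Saleh (Knight Commander); then Fontaine, Bianchi and Greco (Commander); then Marino (Officer).
Drummond, Osei and Sorensen all have date of appointment to the Order Jun 13, 1993, so the next rule applies.
Among Drummond, Osei and Sorensen, alphabetically by surname: Drummond before Osei before Sorensen.
Achebe and Saleh both have date of appointment to the Order Oct 7, 2014, so the next rule applies.
Among Achebe and Saleh, alphabetically by surname: Achebe before Saleh.
Among Fontaine, Bianchi and Greco, by date of appointment to the Order (later first): Fontaine (Dec 13, 2004) before Bianchi and Greco (May 26, 2004).
Among Bianchi and Greco, alphabetically by surname: Bianchi before Greco.
Order: Drummond, Osei, Sorensen, Achebe, Saleh, Fontaine, Bianchi, Greco, Marino.

Achebe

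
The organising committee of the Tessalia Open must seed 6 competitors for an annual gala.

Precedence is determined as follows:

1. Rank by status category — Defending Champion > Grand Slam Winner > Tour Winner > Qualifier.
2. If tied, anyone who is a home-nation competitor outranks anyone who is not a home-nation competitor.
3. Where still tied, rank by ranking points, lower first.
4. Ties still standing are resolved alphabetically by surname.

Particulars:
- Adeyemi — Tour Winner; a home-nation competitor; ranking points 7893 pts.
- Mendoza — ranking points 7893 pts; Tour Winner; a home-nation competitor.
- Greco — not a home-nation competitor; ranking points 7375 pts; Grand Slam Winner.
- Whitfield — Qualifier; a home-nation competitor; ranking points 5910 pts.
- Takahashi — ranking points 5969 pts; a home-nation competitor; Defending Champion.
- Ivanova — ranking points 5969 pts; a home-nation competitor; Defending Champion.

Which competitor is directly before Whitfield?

Mendoza

By status category: Ivanova and Takahashi (Defending Champion); then Greco (Grand Slam Winner); then Adeyemi and Mendoza (Tour Winner); then Whitfield (Qualifier).
Ivanova and Takahashi are each a home-nation competitor, so the next rule applies.
Ivanova and Takahashi both have ranking points 5969 pts, so the next rule applies.
Among Ivanova and Takahashi, alphabetically by surname: Ivanova before Takahashi.
Adeyemi and Mendoza are each a home-nation competitor, so the next rule applies.
Adeyemi and Mendoza both have ranking points 7893 pts, so the next rule applies.
Among Adeyemi and Mendoza, alphabetically by surname: Adeyemi before Mendoza.
Order: Ivanova, Takahashi, Greco, Adeyemi, Mendoza, Whitfield.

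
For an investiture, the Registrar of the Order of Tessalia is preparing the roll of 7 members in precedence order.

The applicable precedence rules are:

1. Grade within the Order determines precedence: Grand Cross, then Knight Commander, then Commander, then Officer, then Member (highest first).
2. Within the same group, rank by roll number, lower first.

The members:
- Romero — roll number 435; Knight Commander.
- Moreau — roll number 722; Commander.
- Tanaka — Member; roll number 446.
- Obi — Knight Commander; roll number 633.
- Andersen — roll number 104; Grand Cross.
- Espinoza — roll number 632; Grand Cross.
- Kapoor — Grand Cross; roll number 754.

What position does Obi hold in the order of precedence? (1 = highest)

5

By grade within the Order: Andersen, Espinoza and Kapoor (Grand Cross); then Romero and Obi (Knight Commander); then Moreau (Commander); then Tanaka (Member).
Among Andersen, Espinoza and Kapoor, by roll number (lower first): Andersen (104) before Espinoza (632) before Kapoor (754).
Among Romero and Obi, by roll number (lower first): Romero (435) before Obi (633).
Order: Andersen, Espinoza, Kapoor, Romero, Obi, Moreau, Tanaka. So position 5.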